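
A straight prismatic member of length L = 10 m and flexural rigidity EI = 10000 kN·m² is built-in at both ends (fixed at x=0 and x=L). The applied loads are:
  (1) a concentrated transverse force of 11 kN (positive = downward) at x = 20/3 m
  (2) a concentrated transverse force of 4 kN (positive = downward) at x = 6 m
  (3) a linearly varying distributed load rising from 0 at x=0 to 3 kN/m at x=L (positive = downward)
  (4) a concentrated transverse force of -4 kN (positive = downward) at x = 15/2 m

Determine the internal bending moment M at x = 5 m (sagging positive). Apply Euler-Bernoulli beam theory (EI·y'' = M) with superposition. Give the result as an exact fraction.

M(5) = 644/45 kN·m

Load 1 — point force P=11 kN at a=20/3 m (b=L-a=10/3):
  M_1 = Pb²(3a+b)x/L³ - Pab²/L²  [x≤a] = 11·(10/3)²·(3·(20/3)+(10/3))·5/10³ - 11·(20/3)·(10/3)²/10² = 55/9 kN·m
Load 2 — point force P=4 kN at a=6 m (b=L-a=4):
  M_2 = Pb²(3a+b)x/L³ - Pab²/L²  [x≤a] = 4·4²·(3·6+4)·5/10³ - 4·6·4²/10² = 16/5 kN·m
Load 3 — triangular load w₀=3 kN/m (0→w₀ over full span):
  M_3 = 3w₀Lx/20 - w₀L²/30 - w₀x³/(6L) = 3·3·10·5/20 - 3·10²/30 - 3·5³/(6·10) = 25/4 kN·m
Load 4 — point force P=-4 kN at a=15/2 m (b=L-a=5/2):
  M_4 = Pb²(3a+b)x/L³ - Pab²/L²  [x≤a] = (-4)·(5/2)²·(3·(15/2)+(5/2))·5/10³ - (-4)·(15/2)·(5/2)²/10² = -5/4 kN·m
Superposition: M = Σ M_i = 644/45 kN·m ≈ 14.311111 kN·m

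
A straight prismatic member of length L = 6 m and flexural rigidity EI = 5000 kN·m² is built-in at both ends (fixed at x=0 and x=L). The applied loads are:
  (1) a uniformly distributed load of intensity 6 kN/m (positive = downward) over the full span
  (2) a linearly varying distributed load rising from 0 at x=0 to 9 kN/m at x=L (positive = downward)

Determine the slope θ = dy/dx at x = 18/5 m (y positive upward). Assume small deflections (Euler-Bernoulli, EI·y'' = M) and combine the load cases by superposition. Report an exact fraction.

θ(18/5) = 648/390625 rad

Load 1 — uniform load w=6 kN/m over full span:
  θ_1 = -wx(L-x)(L-2x)/(12EI) = -6·(18/5)·(6-(18/5))·(6-2·(18/5))/(12·5000) = 81/78125 rad
Load 2 — triangular load w₀=9 kN/m (0→w₀ over full span):
  θ_2 = -w₀(2x(L-x)(L-2x)(x+2L)+x²(L-x)²)/(120LEI) = -9·(2·(18/5)·(6-(18/5))·(6-2·(18/5))·((18/5)+2·6)+(18/5)²·(6-(18/5))²)/(120·6·5000) = 243/390625 rad
Superposition: θ = Σ θ_i = 648/390625 rad ≈ 0.001659 rad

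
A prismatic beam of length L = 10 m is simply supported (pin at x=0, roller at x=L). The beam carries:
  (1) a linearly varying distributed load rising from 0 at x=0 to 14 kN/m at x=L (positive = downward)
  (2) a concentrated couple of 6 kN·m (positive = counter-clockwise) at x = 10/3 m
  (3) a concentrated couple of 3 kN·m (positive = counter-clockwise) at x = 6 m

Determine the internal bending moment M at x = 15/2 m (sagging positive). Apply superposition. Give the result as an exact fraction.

M(15/2) = 1189/16 kN·m

Load 1 — triangular load w₀=14 kN/m (0→w₀ over full span):
  M_1 = w₀Lx/6 - w₀x³/(6L) = 14·10·(15/2)/6 - 14·(15/2)³/(6·10) = 1225/16 kN·m
Load 2 — applied couple M₀=6 kN·m at a=10/3 m (b=L-a=20/3):
  M_2 = M₀x/L - M₀  [x>a] = 6·(15/2)/10 - 6 = -3/2 kN·m
Load 3 — applied couple M₀=3 kN·m at a=6 m (b=L-a=4):
  M_3 = M₀x/L - M₀  [x>a] = 3·(15/2)/10 - 3 = -3/4 kN·m
Superposition: M = Σ M_i = 1189/16 kN·m ≈ 74.312500 kN·m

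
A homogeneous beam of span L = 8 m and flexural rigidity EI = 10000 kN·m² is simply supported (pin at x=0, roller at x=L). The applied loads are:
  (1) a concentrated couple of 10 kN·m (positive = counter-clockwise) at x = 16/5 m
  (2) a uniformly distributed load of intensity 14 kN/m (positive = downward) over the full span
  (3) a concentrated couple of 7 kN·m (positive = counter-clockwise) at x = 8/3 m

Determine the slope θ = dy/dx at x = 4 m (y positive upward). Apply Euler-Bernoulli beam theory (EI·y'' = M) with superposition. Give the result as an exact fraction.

Load 1 — applied couple M₀=10 kN·m at a=16/5 m (b=L-a=24/5):
  θ_1 = (M₀x²/(2L)-M₀(x-a)+C₁)/EI  [x>a] with C₁=M₀(3b²-L²)/(6L)=16/15 = (10·4²/(2·8)-10·(4-(16/5))+(16/15))/10000 = 23/75000 rad
Load 2 — uniform load w=14 kN/m over full span:
  θ_2 = -w(L³-6Lx²+4x³)/(24EI) = -14·(8³-6·8·4²+4·4³)/(24·10000) = 0 rad
Load 3 — applied couple M₀=7 kN·m at a=8/3 m (b=L-a=16/3):
  θ_3 = (M₀x²/(2L)-M₀(x-a)+C₁)/EI  [x>a] with C₁=M₀(3b²-L²)/(6L)=28/9 = (7·4²/(2·8)-7·(4-(8/3))+(28/9))/10000 = 7/90000 rad
Superposition: θ = Σ θ_i = 173/450000 rad ≈ 0.000384 rad

θ(4) = 173/450000 rad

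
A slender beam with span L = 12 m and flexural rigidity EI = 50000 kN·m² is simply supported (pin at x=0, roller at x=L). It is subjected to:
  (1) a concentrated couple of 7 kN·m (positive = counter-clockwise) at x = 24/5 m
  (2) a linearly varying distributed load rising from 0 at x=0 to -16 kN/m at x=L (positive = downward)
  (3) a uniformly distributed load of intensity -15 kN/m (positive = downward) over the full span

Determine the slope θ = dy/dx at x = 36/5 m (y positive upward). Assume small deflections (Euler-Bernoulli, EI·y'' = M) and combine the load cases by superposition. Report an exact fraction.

θ(36/5) = -144619/15625000 rad

Load 1 — applied couple M₀=7 kN·m at a=24/5 m (b=L-a=36/5):
  θ_1 = (M₀x²/(2L)-M₀(x-a)+C₁)/EI  [x>a] with C₁=M₀(3b²-L²)/(6L)=28/25 = (7·(36/5)²/(2·12)-7·((36/5)-(24/5))+(28/25))/50000 = -7/625000 rad
Load 2 — triangular load w₀=-16 kN/m (0→w₀ over full span):
  θ_2 = -w₀(7L⁴-30L²x²+15x⁴)/(360LEI) = -(-16)·(7·12⁴-30·12²·(36/5)²+15·(36/5)⁴)/(360·12·50000) = -5568/1953125 rad
Load 3 — uniform load w=-15 kN/m over full span:
  θ_3 = -w(L³-6Lx²+4x³)/(24EI) = -(-15)·(12³-6·12·(36/5)²+4·(36/5)³)/(24·50000) = -999/156250 rad
Superposition: θ = Σ θ_i = -144619/15625000 rad ≈ -0.009256 rad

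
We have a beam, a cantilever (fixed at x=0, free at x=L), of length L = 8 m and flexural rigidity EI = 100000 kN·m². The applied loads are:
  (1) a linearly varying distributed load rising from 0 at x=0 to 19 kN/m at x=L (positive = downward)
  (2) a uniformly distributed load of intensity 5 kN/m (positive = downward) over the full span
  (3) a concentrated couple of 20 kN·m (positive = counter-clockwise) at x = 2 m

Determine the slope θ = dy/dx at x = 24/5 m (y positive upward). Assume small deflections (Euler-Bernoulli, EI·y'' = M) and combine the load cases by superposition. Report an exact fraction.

Load 1 — triangular load w₀=19 kN/m (0→w₀ over full span):
  θ_1 = (w₀Lx²/4-w₀L²x/3-w₀x⁴/(24L))/EI = (19·8·(24/5)²/4-19·8²·(24/5)/3-19·(24/5)⁴/(24·8))/100000 = -21926/1953125 rad
Load 2 — uniform load w=5 kN/m over full span:
  θ_2 = -wx(x²-3Lx+3L²)/(6EI) = -5·(24/5)·((24/5)²-3·8·(24/5)+3·8²)/(6·100000) = -312/78125 rad
Load 3 — applied couple M₀=20 kN·m at a=2 m (b=L-a=6):
  θ_3 = M₀a/EI  [x>a] = 20·2/100000 = 1/2500 rad
Superposition: θ = Σ θ_i = -115779/7812500 rad ≈ -0.014820 rad

θ(24/5) = -115779/7812500 rad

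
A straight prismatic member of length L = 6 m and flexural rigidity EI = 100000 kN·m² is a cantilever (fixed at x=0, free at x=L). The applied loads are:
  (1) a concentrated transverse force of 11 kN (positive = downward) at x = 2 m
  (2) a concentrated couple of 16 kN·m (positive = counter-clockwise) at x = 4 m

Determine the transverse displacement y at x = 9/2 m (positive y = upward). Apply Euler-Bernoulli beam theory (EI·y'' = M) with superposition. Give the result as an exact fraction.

Load 1 — point force P=11 kN at a=2 m (b=L-a=4):
  y_1 = -Pa²(3x-a)/(6EI)  [x>a] = -11·2²·(3·(9/2)-2)/(6·100000) = -253/300000 m
Load 2 — applied couple M₀=16 kN·m at a=4 m (b=L-a=2):
  y_2 = M₀a(2x-a)/(2EI)  [x>a] = 16·4·(2·(9/2)-4)/(2·100000) = 1/625 m
Superposition: y = Σ y_i = 227/300000 m ≈ 0.000757 m

y(9/2) = 227/300000 m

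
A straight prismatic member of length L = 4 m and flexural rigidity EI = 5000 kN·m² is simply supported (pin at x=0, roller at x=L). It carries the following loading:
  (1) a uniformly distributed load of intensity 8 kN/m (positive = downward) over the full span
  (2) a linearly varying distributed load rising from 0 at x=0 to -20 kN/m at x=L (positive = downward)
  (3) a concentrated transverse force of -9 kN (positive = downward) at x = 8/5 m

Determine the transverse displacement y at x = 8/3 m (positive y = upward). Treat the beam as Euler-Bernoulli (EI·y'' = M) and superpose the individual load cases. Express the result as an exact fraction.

Load 1 — uniform load w=8 kN/m over full span:
  y_1 = -wx(L³-2Lx²+x³)/(24EI) = -8·(8/3)·(4³-2·4·(8/3)²+(8/3)³)/(24·5000) = -704/151875 m
Load 2 — triangular load w₀=-20 kN/m (0→w₀ over full span):
  y_2 = -w₀x(7L⁴-10L²x²+3x⁴)/(360LEI) = -(-20)·(8/3)·(7·4⁴-10·4²·(8/3)²+3·(8/3)⁴)/(360·4·5000) = 544/91125 m
Load 3 — point force P=-9 kN at a=8/5 m (b=L-a=12/5):
  y_3 = -Pa(L-x)(2Lx-a²-x²)/(6LEI)  [x>a] = -(-9)·(8/5)·(4-(8/3))·(2·4·(8/3)-(8/5)²-(8/3)²)/(6·4·5000) = 1312/703125 m
Superposition: y = Σ y_i = 182272/56953125 m ≈ 0.003200 m

y(8/3) = 182272/56953125 m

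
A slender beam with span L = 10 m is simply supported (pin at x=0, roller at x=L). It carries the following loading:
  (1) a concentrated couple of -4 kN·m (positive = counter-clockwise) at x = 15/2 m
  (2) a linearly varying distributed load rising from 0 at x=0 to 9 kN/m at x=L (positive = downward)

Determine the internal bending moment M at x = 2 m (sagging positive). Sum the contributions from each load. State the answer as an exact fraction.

M(2) = 28 kN·m

Load 1 — applied couple M₀=-4 kN·m at a=15/2 m (b=L-a=5/2):
  M_1 = M₀x/L  [x≤a] = (-4)·2/10 = -4/5 kN·m
Load 2 — triangular load w₀=9 kN/m (0→w₀ over full span):
  M_2 = w₀Lx/6 - w₀x³/(6L) = 9·10·2/6 - 9·2³/(6·10) = 144/5 kN·m
Superposition: M = Σ M_i = 28 kN·m ≈ 28.000000 kN·m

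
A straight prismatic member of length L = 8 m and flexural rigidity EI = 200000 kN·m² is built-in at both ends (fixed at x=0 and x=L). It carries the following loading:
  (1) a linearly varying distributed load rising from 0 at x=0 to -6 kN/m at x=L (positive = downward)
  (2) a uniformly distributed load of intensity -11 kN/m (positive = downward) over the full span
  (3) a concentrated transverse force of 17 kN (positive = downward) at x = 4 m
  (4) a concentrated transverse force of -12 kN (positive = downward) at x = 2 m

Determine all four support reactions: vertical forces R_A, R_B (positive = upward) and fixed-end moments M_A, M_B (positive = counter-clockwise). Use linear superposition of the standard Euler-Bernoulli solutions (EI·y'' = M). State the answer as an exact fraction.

R_A = -2113/40 kN, M_A = -2039/30 kN·m, R_B = -2167/40 kN, M_B = 1961/30 kN·m

Load 1 — triangular load w₀=-6 kN/m (0→w₀ over full span):
  R_A = 3w₀L/20 = 3·(-6)·8/20 = -36/5 kN
  M_A = w₀L²/30 = (-6)·8²/30 = -64/5 kN·m
  R_B = 7w₀L/20 = 7·(-6)·8/20 = -84/5 kN
  M_B = -w₀L²/20 = -(-6)·8²/20 = 96/5 kN·m
Load 2 — uniform load w=-11 kN/m over full span:
  R_A = wL/2 = (-11)·8/2 = -44 kN
  M_A = wL²/12 = (-11)·8²/12 = -176/3 kN·m
  R_B = wL/2 = (-11)·8/2 = -44 kN
  M_B = -wL²/12 = -(-11)·8²/12 = 176/3 kN·m
Load 3 — point force P=17 kN at a=4 m (b=L-a=4):
  R_A = Pb²(3a+b)/L³ = 17·4²·(3·4+4)/8³ = 17/2 kN
  M_A = Pab²/L² = 17·4·4²/8² = 17 kN·m
  R_B = Pa²(a+3b)/L³ = 17·4²·(4+3·4)/8³ = 17/2 kN
  M_B = -Pa²b/L² = -17·4²·4/8² = -17 kN·m
Load 4 — point force P=-12 kN at a=2 m (b=L-a=6):
  R_A = Pb²(3a+b)/L³ = (-12)·6²·(3·2+6)/8³ = -81/8 kN
  M_A = Pab²/L² = (-12)·2·6²/8² = -27/2 kN·m
  R_B = Pa²(a+3b)/L³ = (-12)·2²·(2+3·6)/8³ = -15/8 kN
  M_B = -Pa²b/L² = -(-12)·2²·6/8² = 9/2 kN·m
Superposition: R_A = -2113/40 kN, M_A = -2039/30 kN·m, R_B = -2167/40 kN, M_B = 1961/30 kN·m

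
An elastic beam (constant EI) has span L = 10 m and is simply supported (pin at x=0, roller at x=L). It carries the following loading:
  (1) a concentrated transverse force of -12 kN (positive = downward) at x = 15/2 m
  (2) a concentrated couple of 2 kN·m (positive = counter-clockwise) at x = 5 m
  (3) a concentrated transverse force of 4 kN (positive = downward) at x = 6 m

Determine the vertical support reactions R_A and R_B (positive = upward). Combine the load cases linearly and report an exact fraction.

R_A = -6/5 kN, R_B = -34/5 kN

Load 1 — point force P=-12 kN at a=15/2 m (b=L-a=5/2):
  R_A = Pb/L = (-12)·(5/2)/10 = -3 kN
  R_B = Pa/L = (-12)·(15/2)/10 = -9 kN
Load 2 — applied couple M₀=2 kN·m at a=5 m (b=L-a=5):
  R_A = M₀/L = 2/10 = 1/5 kN
  R_B = -M₀/L = -2/10 = -1/5 kN
Load 3 — point force P=4 kN at a=6 m (b=L-a=4):
  R_A = Pb/L = 4·4/10 = 8/5 kN
  R_B = Pa/L = 4·6/10 = 12/5 kN
Superposition: R_A = -6/5 kN, R_B = -34/5 kN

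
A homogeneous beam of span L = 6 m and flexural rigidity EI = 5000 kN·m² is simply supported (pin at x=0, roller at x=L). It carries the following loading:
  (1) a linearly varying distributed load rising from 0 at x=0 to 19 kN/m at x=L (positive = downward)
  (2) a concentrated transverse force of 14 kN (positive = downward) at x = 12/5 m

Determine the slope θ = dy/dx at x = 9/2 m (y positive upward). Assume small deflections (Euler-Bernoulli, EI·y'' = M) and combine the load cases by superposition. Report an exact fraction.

θ(9/2) = 2572593/160000000 rad

Load 1 — triangular load w₀=19 kN/m (0→w₀ over full span):
  θ_1 = -w₀(7L⁴-30L²x²+15x⁴)/(360LEI) = -19·(7·6⁴-30·6²·(9/2)²+15·(9/2)⁴)/(360·6·5000) = 74841/6400000 rad
Load 2 — point force P=14 kN at a=12/5 m (b=L-a=18/5):
  θ_2 = -Pa(2L²-6Lx+3x²+a²)/(6LEI)  [x>a] = -14·(12/5)·(2·6²-6·6·(9/2)+3·(9/2)²+(12/5)²)/(6·6·5000) = 5481/1250000 rad
Superposition: θ = Σ θ_i = 2572593/160000000 rad ≈ 0.016079 rad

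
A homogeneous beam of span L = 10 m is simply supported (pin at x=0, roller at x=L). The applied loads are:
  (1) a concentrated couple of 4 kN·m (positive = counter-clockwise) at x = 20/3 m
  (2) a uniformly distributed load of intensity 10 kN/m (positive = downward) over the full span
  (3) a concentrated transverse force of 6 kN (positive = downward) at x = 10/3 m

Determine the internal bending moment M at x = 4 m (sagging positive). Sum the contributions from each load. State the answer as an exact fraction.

M(4) = 668/5 kN·m

Load 1 — applied couple M₀=4 kN·m at a=20/3 m (b=L-a=10/3):
  M_1 = M₀x/L  [x≤a] = 4·4/10 = 8/5 kN·m
Load 2 — uniform load w=10 kN/m over full span:
  M_2 = wx(L-x)/2 = 10·4·(10-4)/2 = 120 kN·m
Load 3 — point force P=6 kN at a=10/3 m (b=L-a=20/3):
  M_3 = Pa(L-x)/L  [x>a] = 6·(10/3)·(10-4)/10 = 12 kN·m
Superposition: M = Σ M_i = 668/5 kN·m ≈ 133.600000 kN·m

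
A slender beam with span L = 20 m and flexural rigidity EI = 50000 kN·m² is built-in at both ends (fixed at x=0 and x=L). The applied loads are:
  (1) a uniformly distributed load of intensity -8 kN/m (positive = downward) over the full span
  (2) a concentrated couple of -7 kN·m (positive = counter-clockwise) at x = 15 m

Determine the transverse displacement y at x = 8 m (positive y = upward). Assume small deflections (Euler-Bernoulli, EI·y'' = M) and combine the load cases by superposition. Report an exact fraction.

y(8) = 7771/125000 m

Load 1 — uniform load w=-8 kN/m over full span:
  y_1 = -wx²(L-x)²/(24EI) = -(-8)·8²·(20-8)²/(24·50000) = 192/3125 m
Load 2 — applied couple M₀=-7 kN·m at a=15 m (b=L-a=5):
  y_2 = (R_Ax³/6 - M_Ax²/2)/EI  [x≤a] with R_A=-63/160, M_A=-35/16 = ((-63/160)·8³/6 - (-35/16)·8²/2)/50000 = 91/125000 m
Superposition: y = Σ y_i = 7771/125000 m ≈ 0.062168 m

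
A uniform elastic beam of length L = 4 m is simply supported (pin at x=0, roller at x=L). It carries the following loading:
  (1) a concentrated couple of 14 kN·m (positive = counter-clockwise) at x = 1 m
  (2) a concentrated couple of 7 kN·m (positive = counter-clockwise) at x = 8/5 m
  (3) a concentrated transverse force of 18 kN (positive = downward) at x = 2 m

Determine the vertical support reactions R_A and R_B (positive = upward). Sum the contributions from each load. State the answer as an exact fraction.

R_A = 57/4 kN, R_B = 15/4 kN

Load 1 — applied couple M₀=14 kN·m at a=1 m (b=L-a=3):
  R_A = M₀/L = 14/4 = 7/2 kN
  R_B = -M₀/L = -14/4 = -7/2 kN
Load 2 — applied couple M₀=7 kN·m at a=8/5 m (b=L-a=12/5):
  R_A = M₀/L = 7/4 kN
  R_B = -M₀/L = -7/4 kN
Load 3 — point force P=18 kN at a=2 m (b=L-a=2):
  R_A = Pb/L = 18·2/4 = 9 kN
  R_B = Pa/L = 18·2/4 = 9 kN
Superposition: R_A = 57/4 kN, R_B = 15/4 kN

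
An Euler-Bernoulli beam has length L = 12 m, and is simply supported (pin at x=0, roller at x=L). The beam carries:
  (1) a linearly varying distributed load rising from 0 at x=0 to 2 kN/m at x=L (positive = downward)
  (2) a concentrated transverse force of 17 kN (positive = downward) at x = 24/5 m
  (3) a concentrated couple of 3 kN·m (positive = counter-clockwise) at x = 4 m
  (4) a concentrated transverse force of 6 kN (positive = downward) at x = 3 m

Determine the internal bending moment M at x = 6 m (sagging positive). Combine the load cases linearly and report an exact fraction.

Load 1 — triangular load w₀=2 kN/m (0→w₀ over full span):
  M_1 = w₀Lx/6 - w₀x³/(6L) = 2·12·6/6 - 2·6³/(6·12) = 18 kN·m
Load 2 — point force P=17 kN at a=24/5 m (b=L-a=36/5):
  M_2 = Pa(L-x)/L  [x>a] = 17·(24/5)·(12-6)/12 = 204/5 kN·m
Load 3 — applied couple M₀=3 kN·m at a=4 m (b=L-a=8):
  M_3 = M₀x/L - M₀  [x>a] = 3·6/12 - 3 = -3/2 kN·m
Load 4 — point force P=6 kN at a=3 m (b=L-a=9):
  M_4 = Pa(L-x)/L  [x>a] = 6·3·(12-6)/12 = 9 kN·m
Superposition: M = Σ M_i = 663/10 kN·m ≈ 66.300000 kN·m

M(6) = 663/10 kN·m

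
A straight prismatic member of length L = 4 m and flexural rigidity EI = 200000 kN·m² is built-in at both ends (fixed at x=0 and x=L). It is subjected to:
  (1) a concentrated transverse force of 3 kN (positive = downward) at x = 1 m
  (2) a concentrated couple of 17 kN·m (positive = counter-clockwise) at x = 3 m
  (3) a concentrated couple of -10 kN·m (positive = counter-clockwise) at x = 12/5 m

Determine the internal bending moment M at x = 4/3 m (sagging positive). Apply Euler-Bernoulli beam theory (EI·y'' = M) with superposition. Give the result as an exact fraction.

M(4/3) = 3/20 kN·m

Load 1 — point force P=3 kN at a=1 m (b=L-a=3):
  M_1 = Pa²(a+3b)(L-x)/L³ - Pa²b/L²  [x>a] = 3·1²·(1+3·3)·(4-(4/3))/4³ - 3·1²·3/4² = 11/16 kN·m
Load 2 — applied couple M₀=17 kN·m at a=3 m (b=L-a=1):
  M_2 = R_Ax - M_A  [x≤a] with R_A=153/32, M_A=85/16 = (153/32)·(4/3) - (85/16) = 17/16 kN·m
Load 3 — applied couple M₀=-10 kN·m at a=12/5 m (b=L-a=8/5):
  M_3 = R_Ax - M_A  [x≤a] with R_A=-18/5, M_A=-16/5 = (-18/5)·(4/3) - (-16/5) = -8/5 kN·m
Superposition: M = Σ M_i = 3/20 kN·m ≈ 0.150000 kN·m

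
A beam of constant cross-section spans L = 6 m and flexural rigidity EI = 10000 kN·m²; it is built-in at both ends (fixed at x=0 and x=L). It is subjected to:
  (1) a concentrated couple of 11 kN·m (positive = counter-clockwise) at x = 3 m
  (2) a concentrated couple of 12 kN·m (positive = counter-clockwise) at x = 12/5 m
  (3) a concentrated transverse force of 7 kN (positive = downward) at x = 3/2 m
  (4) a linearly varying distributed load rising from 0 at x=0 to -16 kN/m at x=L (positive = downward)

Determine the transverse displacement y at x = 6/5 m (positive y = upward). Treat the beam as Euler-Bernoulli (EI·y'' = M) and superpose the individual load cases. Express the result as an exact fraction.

Load 1 — applied couple M₀=11 kN·m at a=3 m (b=L-a=3):
  y_1 = (R_Ax³/6 - M_Ax²/2)/EI  [x≤a] with R_A=11/4, M_A=11/4 = ((11/4)·(6/5)³/6 - (11/4)·(6/5)²/2)/10000 = -297/2500000 m
Load 2 — applied couple M₀=12 kN·m at a=12/5 m (b=L-a=18/5):
  y_2 = (R_Ax³/6 - M_Ax²/2)/EI  [x≤a] with R_A=72/25, M_A=36/25 = ((72/25)·(6/5)³/6 - (36/25)·(6/5)²/2)/10000 = -81/3906250 m
Load 3 — point force P=7 kN at a=3/2 m (b=L-a=9/2):
  y_3 = -Pb²x²(3aL-(3a+b)x)/(6L³EI)  [x≤a] = -7·(9/2)²·(6/5)²·(3·(3/2)·6-(3·(3/2)+(9/2))·(6/5))/(6·6³·10000) = -5103/20000000 m
Load 4 — triangular load w₀=-16 kN/m (0→w₀ over full span):
  y_4 = -w₀x²(L-x)²(x+2L)/(120LEI) = -(-16)·(6/5)²·(6-(6/5))²·((6/5)+2·6)/(120·6·10000) = 9504/9765625 m
Superposition: y = Σ y_i = 1446309/2500000000 m ≈ 0.000579 m

y(6/5) = 1446309/2500000000 m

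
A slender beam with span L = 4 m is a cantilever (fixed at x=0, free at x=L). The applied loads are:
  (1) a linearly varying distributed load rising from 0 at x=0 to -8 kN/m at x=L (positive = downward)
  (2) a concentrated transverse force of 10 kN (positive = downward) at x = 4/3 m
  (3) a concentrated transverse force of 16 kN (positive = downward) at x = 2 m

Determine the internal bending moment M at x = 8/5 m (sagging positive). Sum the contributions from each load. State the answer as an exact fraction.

M(8/5) = 1504/125 kN·m

Load 1 — triangular load w₀=-8 kN/m (0→w₀ over full span):
  M_1 = w₀Lx/2 - w₀L²/3 - w₀x³/(6L) = (-8)·4·(8/5)/2 - (-8)·4²/3 - (-8)·(8/5)³/(6·4) = 2304/125 kN·m
Load 2 — point force P=10 kN at a=4/3 m (b=L-a=8/3):
  M_2 = 0  [x>a] = 0 kN·m
Load 3 — point force P=16 kN at a=2 m (b=L-a=2):
  M_3 = -P(a-x)  [x≤a] = -16·(2-(8/5)) = -32/5 kN·m
Superposition: M = Σ M_i = 1504/125 kN·m ≈ 12.032000 kN·m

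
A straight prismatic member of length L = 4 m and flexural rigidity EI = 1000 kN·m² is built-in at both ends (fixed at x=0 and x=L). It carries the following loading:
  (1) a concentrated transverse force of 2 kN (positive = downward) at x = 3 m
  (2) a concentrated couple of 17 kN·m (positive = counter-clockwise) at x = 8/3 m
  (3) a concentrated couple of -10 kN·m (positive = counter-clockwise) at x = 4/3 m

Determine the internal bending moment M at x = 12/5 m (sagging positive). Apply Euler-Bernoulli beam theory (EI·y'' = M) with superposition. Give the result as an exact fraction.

M(12/5) = 1237/120 kN·m

Load 1 — point force P=2 kN at a=3 m (b=L-a=1):
  M_1 = Pb²(3a+b)x/L³ - Pab²/L²  [x≤a] = 2·1²·(3·3+1)·(12/5)/4³ - 2·3·1²/4² = 3/8 kN·m
Load 2 — applied couple M₀=17 kN·m at a=8/3 m (b=L-a=4/3):
  M_2 = R_Ax - M_A  [x≤a] with R_A=17/3, M_A=17/3 = (17/3)·(12/5) - (17/3) = 119/15 kN·m
Load 3 — applied couple M₀=-10 kN·m at a=4/3 m (b=L-a=8/3):
  M_3 = R_Ax - M_A - M₀  [x>a] with R_A=-10/3, M_A=0 = (-10/3)·(12/5) - 0 - (-10) = 2 kN·m
Superposition: M = Σ M_i = 1237/120 kN·m ≈ 10.308333 kN·m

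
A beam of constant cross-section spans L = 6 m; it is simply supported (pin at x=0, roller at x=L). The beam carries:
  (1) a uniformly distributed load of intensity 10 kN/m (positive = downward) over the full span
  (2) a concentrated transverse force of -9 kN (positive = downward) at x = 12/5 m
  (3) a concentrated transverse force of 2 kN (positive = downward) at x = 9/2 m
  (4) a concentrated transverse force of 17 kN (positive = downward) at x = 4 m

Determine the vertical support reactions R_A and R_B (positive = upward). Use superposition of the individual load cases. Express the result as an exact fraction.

R_A = 923/30 kN, R_B = 1177/30 kN

Load 1 — uniform load w=10 kN/m over full span:
  R_A = wL/2 = 10·6/2 = 30 kN
  R_B = wL/2 = 10·6/2 = 30 kN
Load 2 — point force P=-9 kN at a=12/5 m (b=L-a=18/5):
  R_A = Pb/L = (-9)·(18/5)/6 = -27/5 kN
  R_B = Pa/L = (-9)·(12/5)/6 = -18/5 kN
Load 3 — point force P=2 kN at a=9/2 m (b=L-a=3/2):
  R_A = Pb/L = 2·(3/2)/6 = 1/2 kN
  R_B = Pa/L = 2·(9/2)/6 = 3/2 kN
Load 4 — point force P=17 kN at a=4 m (b=L-a=2):
  R_A = Pb/L = 17·2/6 = 17/3 kN
  R_B = Pa/L = 17·4/6 = 34/3 kN
Superposition: R_A = 923/30 kN, R_B = 1177/30 kN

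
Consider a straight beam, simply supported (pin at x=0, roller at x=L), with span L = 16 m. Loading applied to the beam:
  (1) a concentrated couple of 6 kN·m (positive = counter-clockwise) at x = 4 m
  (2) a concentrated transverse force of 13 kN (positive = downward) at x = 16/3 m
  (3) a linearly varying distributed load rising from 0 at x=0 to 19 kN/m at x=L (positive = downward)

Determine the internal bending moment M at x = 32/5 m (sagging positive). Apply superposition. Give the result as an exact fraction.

M(32/5) = 38798/125 kN·m

Load 1 — applied couple M₀=6 kN·m at a=4 m (b=L-a=12):
  M_1 = M₀x/L - M₀  [x>a] = 6·(32/5)/16 - 6 = -18/5 kN·m
Load 2 — point force P=13 kN at a=16/3 m (b=L-a=32/3):
  M_2 = Pa(L-x)/L  [x>a] = 13·(16/3)·(16-(32/5))/16 = 208/5 kN·m
Load 3 — triangular load w₀=19 kN/m (0→w₀ over full span):
  M_3 = w₀Lx/6 - w₀x³/(6L) = 19·16·(32/5)/6 - 19·(32/5)³/(6·16) = 34048/125 kN·m
Superposition: M = Σ M_i = 38798/125 kN·m ≈ 310.384000 kN·m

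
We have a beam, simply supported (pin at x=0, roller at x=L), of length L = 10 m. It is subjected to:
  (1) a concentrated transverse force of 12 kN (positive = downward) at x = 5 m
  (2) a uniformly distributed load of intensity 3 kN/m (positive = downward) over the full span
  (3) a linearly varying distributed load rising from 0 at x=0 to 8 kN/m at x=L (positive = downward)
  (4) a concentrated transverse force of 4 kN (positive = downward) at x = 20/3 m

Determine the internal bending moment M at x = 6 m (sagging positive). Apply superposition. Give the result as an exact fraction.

M(6) = 596/5 kN·m

Load 1 — point force P=12 kN at a=5 m (b=L-a=5):
  M_1 = Pa(L-x)/L  [x>a] = 12·5·(10-6)/10 = 24 kN·m
Load 2 — uniform load w=3 kN/m over full span:
  M_2 = wx(L-x)/2 = 3·6·(10-6)/2 = 36 kN·m
Load 3 — triangular load w₀=8 kN/m (0→w₀ over full span):
  M_3 = w₀Lx/6 - w₀x³/(6L) = 8·10·6/6 - 8·6³/(6·10) = 256/5 kN·m
Load 4 — point force P=4 kN at a=20/3 m (b=L-a=10/3):
  M_4 = Pbx/L  [x≤a] = 4·(10/3)·6/10 = 8 kN·m
Superposition: M = Σ M_i = 596/5 kN·m ≈ 119.200000 kN·m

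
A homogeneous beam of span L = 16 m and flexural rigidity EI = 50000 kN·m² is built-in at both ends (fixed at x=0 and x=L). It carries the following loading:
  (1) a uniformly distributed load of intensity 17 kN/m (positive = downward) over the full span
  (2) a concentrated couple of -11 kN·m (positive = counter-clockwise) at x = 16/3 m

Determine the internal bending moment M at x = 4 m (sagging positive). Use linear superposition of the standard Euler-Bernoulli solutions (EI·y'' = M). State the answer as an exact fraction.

Load 1 — uniform load w=17 kN/m over full span:
  M_1 = wLx/2 - wL²/12 - wx²/2 = 17·16·4/2 - 17·16²/12 - 17·4²/2 = 136/3 kN·m
Load 2 — applied couple M₀=-11 kN·m at a=16/3 m (b=L-a=32/3):
  M_2 = R_Ax - M_A  [x≤a] with R_A=-11/12, M_A=0 = (-11/12)·4 - 0 = -11/3 kN·m
Superposition: M = Σ M_i = 125/3 kN·m ≈ 41.666667 kN·m

M(4) = 125/3 kN·m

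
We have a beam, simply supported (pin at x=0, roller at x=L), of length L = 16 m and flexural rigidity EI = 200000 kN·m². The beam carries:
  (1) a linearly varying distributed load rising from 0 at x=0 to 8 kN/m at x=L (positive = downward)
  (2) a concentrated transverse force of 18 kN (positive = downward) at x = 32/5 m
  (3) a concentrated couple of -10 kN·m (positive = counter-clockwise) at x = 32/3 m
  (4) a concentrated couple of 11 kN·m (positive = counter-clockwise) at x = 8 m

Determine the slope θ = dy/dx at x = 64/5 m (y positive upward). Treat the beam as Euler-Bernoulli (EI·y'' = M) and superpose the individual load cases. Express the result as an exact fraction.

Load 1 — triangular load w₀=8 kN/m (0→w₀ over full span):
  θ_1 = -w₀(7L⁴-30L²x²+15x⁴)/(360LEI) = -8·(7·16⁴-30·16²·(64/5)²+15·(64/5)⁴)/(360·16·200000) = 48448/17578125 rad
Load 2 — point force P=18 kN at a=32/5 m (b=L-a=48/5):
  θ_2 = -Pa(2L²-6Lx+3x²+a²)/(6LEI)  [x>a] = -18·(32/5)·(2·16²-6·16·(64/5)+3·(64/5)²+(32/5)²)/(6·16·200000) = 432/390625 rad
Load 3 — applied couple M₀=-10 kN·m at a=32/3 m (b=L-a=16/3):
  θ_3 = (M₀x²/(2L)-M₀(x-a)+C₁)/EI  [x>a] with C₁=M₀(3b²-L²)/(6L)=160/9 = ((-10)·(64/5)²/(2·16)-(-10)·((64/5)-(32/3))+(160/9))/200000 = -17/281250 rad
Load 4 — applied couple M₀=11 kN·m at a=8 m (b=L-a=8):
  θ_4 = (M₀x²/(2L)-M₀(x-a)+C₁)/EI  [x>a] with C₁=M₀(3b²-L²)/(6L)=-22/3 = (11·(64/5)²/(2·16)-11·((64/5)-8)+(-22/3))/200000 = -143/7500000 rad
Superposition: θ = Σ θ_i = 2127691/562500000 rad ≈ 0.003783 rad

θ(64/5) = 2127691/562500000 rad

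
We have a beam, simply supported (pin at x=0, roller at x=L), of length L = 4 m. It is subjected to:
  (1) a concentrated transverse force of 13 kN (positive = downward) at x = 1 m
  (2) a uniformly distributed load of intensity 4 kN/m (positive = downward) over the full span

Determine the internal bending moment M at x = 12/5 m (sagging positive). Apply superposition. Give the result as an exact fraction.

M(12/5) = 322/25 kN·m

Load 1 — point force P=13 kN at a=1 m (b=L-a=3):
  M_1 = Pa(L-x)/L  [x>a] = 13·1·(4-(12/5))/4 = 26/5 kN·m
Load 2 — uniform load w=4 kN/m over full span:
  M_2 = wx(L-x)/2 = 4·(12/5)·(4-(12/5))/2 = 192/25 kN·m
Superposition: M = Σ M_i = 322/25 kN·m ≈ 12.880000 kN·m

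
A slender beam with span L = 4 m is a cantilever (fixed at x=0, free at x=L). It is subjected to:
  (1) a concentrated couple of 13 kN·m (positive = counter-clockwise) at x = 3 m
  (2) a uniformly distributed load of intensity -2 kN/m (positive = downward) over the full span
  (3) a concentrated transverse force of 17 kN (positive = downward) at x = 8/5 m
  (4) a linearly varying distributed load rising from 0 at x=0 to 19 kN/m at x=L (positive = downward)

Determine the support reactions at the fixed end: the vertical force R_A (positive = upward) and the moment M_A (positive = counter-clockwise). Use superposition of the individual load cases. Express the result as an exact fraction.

R_A = 47 kN, M_A = 1493/15 kN·m

Load 1 — applied couple M₀=13 kN·m at a=3 m (b=L-a=1):
  R_A = 0 kN
  M_A = -M₀ = -13 kN·m
Load 2 — uniform load w=-2 kN/m over full span:
  R_A = wL = (-2)·4 = -8 kN
  M_A = wL²/2 = (-2)·4²/2 = -16 kN·m
Load 3 — point force P=17 kN at a=8/5 m (b=L-a=12/5):
  R_A = P = 17 kN
  M_A = Pa = 17·(8/5) = 136/5 kN·m
Load 4 — triangular load w₀=19 kN/m (0→w₀ over full span):
  R_A = w₀L/2 = 19·4/2 = 38 kN
  M_A = w₀L²/3 = 19·4²/3 = 304/3 kN·m
Superposition: R_A = 47 kN, M_A = 1493/15 kN·m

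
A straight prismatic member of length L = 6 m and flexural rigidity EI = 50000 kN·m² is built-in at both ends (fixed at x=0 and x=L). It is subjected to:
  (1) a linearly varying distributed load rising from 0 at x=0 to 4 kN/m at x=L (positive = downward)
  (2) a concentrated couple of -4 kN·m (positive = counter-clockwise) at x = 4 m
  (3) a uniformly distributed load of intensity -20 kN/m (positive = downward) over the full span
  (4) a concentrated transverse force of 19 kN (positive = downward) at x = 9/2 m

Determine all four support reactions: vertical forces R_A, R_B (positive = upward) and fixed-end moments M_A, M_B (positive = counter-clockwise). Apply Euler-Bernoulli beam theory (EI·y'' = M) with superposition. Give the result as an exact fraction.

Load 1 — triangular load w₀=4 kN/m (0→w₀ over full span):
  R_A = 3w₀L/20 = 3·4·6/20 = 18/5 kN
  M_A = w₀L²/30 = 4·6²/30 = 24/5 kN·m
  R_B = 7w₀L/20 = 7·4·6/20 = 42/5 kN
  M_B = -w₀L²/20 = -4·6²/20 = -36/5 kN·m
Load 2 — applied couple M₀=-4 kN·m at a=4 m (b=L-a=2):
  R_A = 6M₀ab/L³ = 6·(-4)·4·2/6³ = -8/9 kN
  M_A = M₀b(2a-b)/L² = (-4)·2·(2·4-2)/6² = -4/3 kN·m
  R_B = -6M₀ab/L³ = -6·(-4)·4·2/6³ = 8/9 kN
  M_B = M₀a(2b-a)/L² = (-4)·4·(2·2-4)/6² = 0 kN·m
Load 3 — uniform load w=-20 kN/m over full span:
  R_A = wL/2 = (-20)·6/2 = -60 kN
  M_A = wL²/12 = (-20)·6²/12 = -60 kN·m
  R_B = wL/2 = (-20)·6/2 = -60 kN
  M_B = -wL²/12 = -(-20)·6²/12 = 60 kN·m
Load 4 — point force P=19 kN at a=9/2 m (b=L-a=3/2):
  R_A = Pb²(3a+b)/L³ = 19·(3/2)²·(3·(9/2)+(3/2))/6³ = 95/32 kN
  M_A = Pab²/L² = 19·(9/2)·(3/2)²/6² = 171/32 kN·m
  R_B = Pa²(a+3b)/L³ = 19·(9/2)²·((9/2)+3·(3/2))/6³ = 513/32 kN
  M_B = -Pa²b/L² = -19·(9/2)²·(3/2)/6² = -513/32 kN·m
Superposition: R_A = -78221/1440 kN, M_A = -24571/480 kN·m, R_B = -49939/1440 kN, M_B = 5883/160 kN·m

R_A = -78221/1440 kN, M_A = -24571/480 kN·m, R_B = -49939/1440 kN, M_B = 5883/160 kN·m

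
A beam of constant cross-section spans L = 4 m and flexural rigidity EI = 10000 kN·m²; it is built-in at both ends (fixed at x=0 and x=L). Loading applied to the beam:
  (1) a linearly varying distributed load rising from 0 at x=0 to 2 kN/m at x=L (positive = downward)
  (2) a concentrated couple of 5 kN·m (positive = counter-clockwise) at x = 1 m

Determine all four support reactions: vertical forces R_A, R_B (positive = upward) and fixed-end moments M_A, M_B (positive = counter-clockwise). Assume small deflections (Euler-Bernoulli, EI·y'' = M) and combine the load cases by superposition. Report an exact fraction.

Load 1 — triangular load w₀=2 kN/m (0→w₀ over full span):
  R_A = 3w₀L/20 = 3·2·4/20 = 6/5 kN
  M_A = w₀L²/30 = 2·4²/30 = 16/15 kN·m
  R_B = 7w₀L/20 = 7·2·4/20 = 14/5 kN
  M_B = -w₀L²/20 = -2·4²/20 = -8/5 kN·m
Load 2 — applied couple M₀=5 kN·m at a=1 m (b=L-a=3):
  R_A = 6M₀ab/L³ = 6·5·1·3/4³ = 45/32 kN
  M_A = M₀b(2a-b)/L² = 5·3·(2·1-3)/4² = -15/16 kN·m
  R_B = -6M₀ab/L³ = -6·5·1·3/4³ = -45/32 kN
  M_B = M₀a(2b-a)/L² = 5·1·(2·3-1)/4² = 25/16 kN·m
Superposition: R_A = 417/160 kN, M_A = 31/240 kN·m, R_B = 223/160 kN, M_B = -3/80 kN·m

R_A = 417/160 kN, M_A = 31/240 kN·m, R_B = 223/160 kN, M_B = -3/80 kN·m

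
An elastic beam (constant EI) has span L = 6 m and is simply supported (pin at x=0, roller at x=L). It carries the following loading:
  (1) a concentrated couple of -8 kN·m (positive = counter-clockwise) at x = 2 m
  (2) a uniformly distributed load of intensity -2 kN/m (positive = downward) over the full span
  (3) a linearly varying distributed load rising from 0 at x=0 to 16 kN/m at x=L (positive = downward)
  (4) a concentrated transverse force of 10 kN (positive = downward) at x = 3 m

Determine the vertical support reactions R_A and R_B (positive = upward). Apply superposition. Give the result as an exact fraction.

R_A = 41/3 kN, R_B = 97/3 kN

Load 1 — applied couple M₀=-8 kN·m at a=2 m (b=L-a=4):
  R_A = M₀/L = (-8)/6 = -4/3 kN
  R_B = -M₀/L = -(-8)/6 = 4/3 kN
Load 2 — uniform load w=-2 kN/m over full span:
  R_A = wL/2 = (-2)·6/2 = -6 kN
  R_B = wL/2 = (-2)·6/2 = -6 kN
Load 3 — triangular load w₀=16 kN/m (0→w₀ over full span):
  R_A = w₀L/6 = 16·6/6 = 16 kN
  R_B = w₀L/3 = 16·6/3 = 32 kN
Load 4 — point force P=10 kN at a=3 m (b=L-a=3):
  R_A = Pb/L = 10·3/6 = 5 kN
  R_B = Pa/L = 10·3/6 = 5 kN
Superposition: R_A = 41/3 kN, R_B = 97/3 kN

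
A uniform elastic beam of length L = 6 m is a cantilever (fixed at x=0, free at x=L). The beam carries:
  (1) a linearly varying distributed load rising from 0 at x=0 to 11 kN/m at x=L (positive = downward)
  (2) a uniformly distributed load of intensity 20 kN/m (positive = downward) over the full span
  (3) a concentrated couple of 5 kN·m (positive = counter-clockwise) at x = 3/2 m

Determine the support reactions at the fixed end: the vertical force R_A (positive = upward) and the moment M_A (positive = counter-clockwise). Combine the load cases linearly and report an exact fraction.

Load 1 — triangular load w₀=11 kN/m (0→w₀ over full span):
  R_A = w₀L/2 = 11·6/2 = 33 kN
  M_A = w₀L²/3 = 11·6²/3 = 132 kN·m
Load 2 — uniform load w=20 kN/m over full span:
  R_A = wL = 20·6 = 120 kN
  M_A = wL²/2 = 20·6²/2 = 360 kN·m
Load 3 — applied couple M₀=5 kN·m at a=3/2 m (b=L-a=9/2):
  R_A = 0 kN
  M_A = -M₀ = -5 kN·m
Superposition: R_A = 153 kN, M_A = 487 kN·m

R_A = 153 kN, M_A = 487 kN·m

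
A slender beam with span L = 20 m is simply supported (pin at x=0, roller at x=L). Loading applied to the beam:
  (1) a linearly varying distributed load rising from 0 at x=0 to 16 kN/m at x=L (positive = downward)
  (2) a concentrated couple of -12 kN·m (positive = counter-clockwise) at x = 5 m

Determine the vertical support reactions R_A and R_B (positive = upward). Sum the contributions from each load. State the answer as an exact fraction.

Load 1 — triangular load w₀=16 kN/m (0→w₀ over full span):
  R_A = w₀L/6 = 16·20/6 = 160/3 kN
  R_B = w₀L/3 = 16·20/3 = 320/3 kN
Load 2 — applied couple M₀=-12 kN·m at a=5 m (b=L-a=15):
  R_A = M₀/L = (-12)/20 = -3/5 kN
  R_B = -M₀/L = -(-12)/20 = 3/5 kN
Superposition: R_A = 791/15 kN, R_B = 1609/15 kN

R_A = 791/15 kN, R_B = 1609/15 kN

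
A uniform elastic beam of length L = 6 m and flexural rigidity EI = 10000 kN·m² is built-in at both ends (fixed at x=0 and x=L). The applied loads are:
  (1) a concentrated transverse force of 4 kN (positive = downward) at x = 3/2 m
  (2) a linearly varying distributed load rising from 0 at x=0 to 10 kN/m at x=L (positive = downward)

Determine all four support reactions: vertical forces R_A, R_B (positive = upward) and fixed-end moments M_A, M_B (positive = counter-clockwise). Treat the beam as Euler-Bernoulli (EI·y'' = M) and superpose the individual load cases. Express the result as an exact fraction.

R_A = 99/8 kN, M_A = 123/8 kN·m, R_B = 173/8 kN, M_B = -153/8 kN·m

Load 1 — point force P=4 kN at a=3/2 m (b=L-a=9/2):
  R_A = Pb²(3a+b)/L³ = 4·(9/2)²·(3·(3/2)+(9/2))/6³ = 27/8 kN
  M_A = Pab²/L² = 4·(3/2)·(9/2)²/6² = 27/8 kN·m
  R_B = Pa²(a+3b)/L³ = 4·(3/2)²·((3/2)+3·(9/2))/6³ = 5/8 kN
  M_B = -Pa²b/L² = -4·(3/2)²·(9/2)/6² = -9/8 kN·m
Load 2 — triangular load w₀=10 kN/m (0→w₀ over full span):
  R_A = 3w₀L/20 = 3·10·6/20 = 9 kN
  M_A = w₀L²/30 = 10·6²/30 = 12 kN·m
  R_B = 7w₀L/20 = 7·10·6/20 = 21 kN
  M_B = -w₀L²/20 = -10·6²/20 = -18 kN·m
Superposition: R_A = 99/8 kN, M_A = 123/8 kN·m, R_B = 173/8 kN, M_B = -153/8 kN·m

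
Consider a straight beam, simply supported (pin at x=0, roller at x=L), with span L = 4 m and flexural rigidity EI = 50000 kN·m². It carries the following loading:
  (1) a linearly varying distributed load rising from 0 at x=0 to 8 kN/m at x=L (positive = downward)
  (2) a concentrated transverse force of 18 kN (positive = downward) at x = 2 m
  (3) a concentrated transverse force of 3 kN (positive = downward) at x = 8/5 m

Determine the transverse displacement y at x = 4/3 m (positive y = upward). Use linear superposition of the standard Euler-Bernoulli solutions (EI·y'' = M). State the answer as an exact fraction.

Load 1 — triangular load w₀=8 kN/m (0→w₀ over full span):
  y_1 = -w₀x(7L⁴-10L²x²+3x⁴)/(360LEI) = -8·(4/3)·(7·4⁴-10·4²·(4/3)²+3·(4/3)⁴)/(360·4·50000) = -512/2278125 m
Load 2 — point force P=18 kN at a=2 m (b=L-a=2):
  y_2 = -Pbx(L²-b²-x²)/(6LEI)  [x≤a] = -18·2·(4/3)·(4²-2²-(4/3)²)/(6·4·50000) = -23/56250 m
Load 3 — point force P=3 kN at a=8/5 m (b=L-a=12/5):
  y_3 = -Pbx(L²-b²-x²)/(6LEI)  [x≤a] = -3·(12/5)·(4/3)·(4²-(12/5)²-(4/3)²)/(6·4·50000) = -238/3515625 m
Superposition: y = Σ y_i = -399431/569531250 m ≈ -0.000701 m

y(4/3) = -399431/569531250 m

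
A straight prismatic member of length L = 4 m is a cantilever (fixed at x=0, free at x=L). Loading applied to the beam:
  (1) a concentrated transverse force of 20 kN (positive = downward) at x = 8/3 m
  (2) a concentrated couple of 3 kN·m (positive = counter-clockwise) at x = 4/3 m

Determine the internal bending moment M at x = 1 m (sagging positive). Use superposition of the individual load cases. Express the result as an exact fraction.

M(1) = -91/3 kN·m

Load 1 — point force P=20 kN at a=8/3 m (b=L-a=4/3):
  M_1 = -P(a-x)  [x≤a] = -20·((8/3)-1) = -100/3 kN·m
Load 2 — applied couple M₀=3 kN·m at a=4/3 m (b=L-a=8/3):
  M_2 = M₀  [x≤a] = 3 = 3 kN·m
Superposition: M = Σ M_i = -91/3 kN·m ≈ -30.333333 kN·m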